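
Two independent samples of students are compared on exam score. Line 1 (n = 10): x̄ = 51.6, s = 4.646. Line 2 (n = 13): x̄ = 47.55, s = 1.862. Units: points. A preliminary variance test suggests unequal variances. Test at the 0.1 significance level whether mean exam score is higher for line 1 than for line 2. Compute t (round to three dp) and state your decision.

Let group 1 = line 1, group 2 = line 2. H0: μ_1 = μ_2; H1: μ_1 > μ_2 (Welch's two-sample t-test, right-tailed).
t = (x̄_1 − x̄_2)/√(s_1²/n_1 + s_2²/n_2) = (51.6 − 47.55)/√(4.646²/10 + 1.862²/13) = 2.601
Welch–Satterthwaite df ≈ 11.23
p-value = P(T ≥ 2.601) ≈ 0.0121
Since p ≈ 0.0121 < α = 0.1, reject H0; the evidence is statistically significant.

t = 2.601; reject H0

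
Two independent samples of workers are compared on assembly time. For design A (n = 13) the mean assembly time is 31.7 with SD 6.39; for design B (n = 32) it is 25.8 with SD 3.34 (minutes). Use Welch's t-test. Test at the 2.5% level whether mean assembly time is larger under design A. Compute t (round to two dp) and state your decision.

t = 3.16; reject H0

Let group 1 = design A, group 2 = design B. H0: μ_1 = μ_2; H1: μ_1 > μ_2 (Welch's two-sample t-test, right-tailed).
t = (x̄_1 − x̄_2)/√(s_1²/n_1 + s_2²/n_2) = (31.7 − 25.8)/√(6.39²/13 + 3.34²/32) = 3.16
Welch–Satterthwaite df ≈ 14.74
p-value = P(T ≥ 3.16) ≈ 0.0033
Since p ≈ 0.0033 < α = 0.025, reject H0; the evidence is statistically significant.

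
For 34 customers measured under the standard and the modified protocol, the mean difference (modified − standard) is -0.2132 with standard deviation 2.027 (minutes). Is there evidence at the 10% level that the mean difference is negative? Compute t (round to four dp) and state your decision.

H0: μ_d = 0; H1: μ_d < 0 (paired t-test on the differences, left-tailed).
t = d̄/(s_d/√n) = -0.2132/(2.027/√34) = -0.6133
df = n − 1 = 33
p-value = P(T ≤ -0.6133) ≈ 0.272
Since p ≈ 0.272 > α = 0.1, fail to reject H0; the evidence is not statistically significant.

t = -0.6133; fail to reject H0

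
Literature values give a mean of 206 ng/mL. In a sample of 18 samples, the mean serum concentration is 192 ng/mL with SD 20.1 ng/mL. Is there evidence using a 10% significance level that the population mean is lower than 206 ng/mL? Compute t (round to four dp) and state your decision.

H0: μ = 206; H1: μ < 206 (one-sample t-test, left-tailed).
t = (x̄ − μ₀)/(s/√n) = (192 − 206)/(20.1/√18) = -2.9551
df = n − 1 = 17
p-value = P(T ≤ -2.9551) ≈ 0.0044
Since p ≈ 0.0044 < α = 0.1, reject H0; the evidence is statistically significant.

t = -2.9551; reject H0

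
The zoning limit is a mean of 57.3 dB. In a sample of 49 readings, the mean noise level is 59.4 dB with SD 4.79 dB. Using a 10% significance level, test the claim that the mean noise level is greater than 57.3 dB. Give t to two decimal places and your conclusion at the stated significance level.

t = 3.07; reject H0

H0: μ = 57.3; H1: μ > 57.3 (one-sample t-test, right-tailed).
t = (x̄ − μ₀)/(s/√n) = (59.4 − 57.3)/(4.79/√49) = 3.07
df = n − 1 = 48
p-value = P(T ≥ 3.07) ≈ 0.002
Since p ≈ 0.002 < α = 0.1, reject H0; the data support H1.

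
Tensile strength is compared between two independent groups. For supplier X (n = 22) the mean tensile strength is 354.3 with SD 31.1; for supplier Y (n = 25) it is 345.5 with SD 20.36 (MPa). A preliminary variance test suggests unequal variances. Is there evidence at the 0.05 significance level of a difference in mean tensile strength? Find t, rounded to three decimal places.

Let group 1 = supplier X, group 2 = supplier Y. H0: μ_1 = μ_2; H1: μ_1 ≠ μ_2 (Welch's two-sample t-test, two-sided).
t = (x̄_1 − x̄_2)/√(s_1²/n_1 + s_2²/n_2) = (354.3 − 345.5)/√(31.1²/22 + 20.36²/25) = 1.131
Welch–Satterthwaite df ≈ 35.42
Two-sided p-value ≈ 0.2657
Since p ≈ 0.2657 > α = 0.05, fail to reject H0; the evidence is not statistically significant.

1.131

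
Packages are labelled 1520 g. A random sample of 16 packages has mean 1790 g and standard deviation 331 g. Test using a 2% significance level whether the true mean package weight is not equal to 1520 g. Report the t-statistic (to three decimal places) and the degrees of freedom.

H0: μ = 1520; H1: μ ≠ 1520 (one-sample t-test, two-sided).
t = (x̄ − μ₀)/(s/√n) = (1790 − 1520)/(331/√16) = 3.263
df = n − 1 = 15
Two-sided p-value ≈ 0.005
Since p ≈ 0.005 < α = 0.02, reject H0; the data support H1.

t = 3.263, df = 15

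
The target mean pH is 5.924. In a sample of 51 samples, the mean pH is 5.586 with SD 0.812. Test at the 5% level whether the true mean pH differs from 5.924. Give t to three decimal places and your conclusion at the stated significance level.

H0: μ = 5.924; H1: μ ≠ 5.924 (one-sample t-test, two-sided).
t = (x̄ − μ₀)/(s/√n) = (5.586 − 5.924)/(0.812/√51) = -2.973
df = n − 1 = 50
Two-sided p-value ≈ 0.005
Since p ≈ 0.005 < α = 0.05, reject H0; the data support H1.

t = -2.973; reject H0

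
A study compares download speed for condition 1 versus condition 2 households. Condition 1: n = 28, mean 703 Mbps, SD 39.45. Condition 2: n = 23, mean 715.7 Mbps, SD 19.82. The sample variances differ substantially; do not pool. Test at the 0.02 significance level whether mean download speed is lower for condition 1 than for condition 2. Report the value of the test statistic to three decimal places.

Let group 1 = condition 1, group 2 = condition 2. H0: μ_1 = μ_2; H1: μ_1 < μ_2 (Welch's two-sample t-test, left-tailed).
t = (x̄_1 − x̄_2)/√(s_1²/n_1 + s_2²/n_2) = (703 − 715.7)/√(39.45²/28 + 19.82²/23) = -1.490
Welch–Satterthwaite df ≈ 41.35
p-value = P(T ≤ -1.490) ≈ 0.0719
Since p ≈ 0.0719 > α = 0.02, fail to reject H0; the data do not provide sufficient evidence against H0.

-1.490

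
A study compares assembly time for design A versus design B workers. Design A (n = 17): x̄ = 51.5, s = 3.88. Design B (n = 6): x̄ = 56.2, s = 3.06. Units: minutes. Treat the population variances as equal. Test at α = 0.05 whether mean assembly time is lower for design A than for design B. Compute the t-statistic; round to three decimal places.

-2.674

Let group 1 = design A, group 2 = design B. H0: μ_1 = μ_2; H1: μ_1 < μ_2 (two-sample pooled-variance t-test, left-tailed).
s_p² = [(17−1)·3.88² + (6−1)·3.06²]/(17+6−2) = 13.6994
t = (51.5 − 56.2)/√[13.6994·(1/17 + 1/6)] = -2.674
df = n₁ + n₂ − 2 = 21
p-value = P(T ≤ -2.674) ≈ 0.0071
Since p ≈ 0.0071 < α = 0.05, reject H0; the data support H1.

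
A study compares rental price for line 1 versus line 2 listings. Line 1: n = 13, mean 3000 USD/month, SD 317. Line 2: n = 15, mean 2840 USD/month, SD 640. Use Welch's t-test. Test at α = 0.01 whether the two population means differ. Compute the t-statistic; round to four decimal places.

Let group 1 = line 1, group 2 = line 2. H0: μ_1 = μ_2; H1: μ_1 ≠ μ_2 (Welch's two-sample t-test, two-sided).
t = (x̄_1 − x̄_2)/√(s_1²/n_1 + s_2²/n_2) = (3000 − 2840)/√(317²/13 + 640²/15) = 0.8548
Welch–Satterthwaite df ≈ 21.08
Two-sided p-value ≈ 0.402
Since p ≈ 0.402 > α = 0.01, fail to reject H0; the evidence is not statistically significant.

0.8548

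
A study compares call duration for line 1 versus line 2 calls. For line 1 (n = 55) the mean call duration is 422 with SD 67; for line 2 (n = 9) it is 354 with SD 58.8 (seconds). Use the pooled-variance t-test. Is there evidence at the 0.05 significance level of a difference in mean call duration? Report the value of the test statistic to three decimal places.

2.865

Let group 1 = line 1, group 2 = line 2. H0: μ_1 = μ_2; H1: μ_1 ≠ μ_2 (two-sample pooled-variance t-test, two-sided).
s_p² = [(55−1)·67² + (9−1)·58.8²]/(55+9−2) = 4355.9
t = (422 − 354)/√[4355.9·(1/55 + 1/9)] = 2.865
df = n₁ + n₂ − 2 = 62
Two-sided p-value ≈ 0.006
Since p ≈ 0.006 < α = 0.05, reject H0; the data support H1.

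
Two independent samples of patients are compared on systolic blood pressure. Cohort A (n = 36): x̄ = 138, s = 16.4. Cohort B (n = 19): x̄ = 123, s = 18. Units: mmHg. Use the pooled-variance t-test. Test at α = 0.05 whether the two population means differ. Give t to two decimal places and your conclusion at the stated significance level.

t = 3.12; reject H0

Let group 1 = cohort A, group 2 = cohort B. H0: μ_1 = μ_2; H1: μ_1 ≠ μ_2 (two-sample pooled-variance t-test, two-sided).
s_p² = [(36−1)·16.4² + (19−1)·18²]/(36+19−2) = 287.653
t = (138 − 123)/√[287.653·(1/36 + 1/19)] = 3.12
df = n₁ + n₂ − 2 = 53
Two-sided p-value ≈ 0.003
Since p ≈ 0.003 < α = 0.05, reject H0; the evidence is statistically significant.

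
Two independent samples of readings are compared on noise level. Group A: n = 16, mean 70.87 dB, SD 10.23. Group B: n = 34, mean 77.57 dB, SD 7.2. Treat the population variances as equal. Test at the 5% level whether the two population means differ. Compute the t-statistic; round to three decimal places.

Let group 1 = group A, group 2 = group B. H0: μ_1 = μ_2; H1: μ_1 ≠ μ_2 (two-sample pooled-variance t-test, two-sided).
s_p² = [(16−1)·10.23² + (34−1)·7.2²]/(16+34−2) = 68.344
t = (70.87 − 77.57)/√[68.344·(1/16 + 1/34)] = -2.673
df = n₁ + n₂ − 2 = 48
Two-sided p-value ≈ 0.0102
Since p ≈ 0.0102 < α = 0.05, reject H0; the evidence is statistically significant.

-2.673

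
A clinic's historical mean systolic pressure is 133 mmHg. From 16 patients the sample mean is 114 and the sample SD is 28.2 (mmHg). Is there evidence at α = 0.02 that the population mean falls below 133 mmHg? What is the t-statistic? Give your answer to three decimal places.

H0: μ = 133; H1: μ < 133 (one-sample t-test, left-tailed).
t = (x̄ − μ₀)/(s/√n) = (114 − 133)/(28.2/√16) = -2.695
df = n − 1 = 15
p-value = P(T ≤ -2.695) ≈ 0.0083
Since p ≈ 0.0083 < α = 0.02, reject H0; the data support H1.

-2.695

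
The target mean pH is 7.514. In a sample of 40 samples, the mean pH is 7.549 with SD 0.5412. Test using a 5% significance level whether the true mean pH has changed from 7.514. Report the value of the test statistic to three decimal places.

0.409

H0: μ = 7.514; H1: μ ≠ 7.514 (one-sample t-test, two-sided).
t = (x̄ − μ₀)/(s/√n) = (7.549 − 7.514)/(0.5412/√40) = 0.409
df = n − 1 = 39
Two-sided p-value ≈ 0.685
Since p ≈ 0.685 > α = 0.05, fail to reject H0; the evidence is not statistically significant.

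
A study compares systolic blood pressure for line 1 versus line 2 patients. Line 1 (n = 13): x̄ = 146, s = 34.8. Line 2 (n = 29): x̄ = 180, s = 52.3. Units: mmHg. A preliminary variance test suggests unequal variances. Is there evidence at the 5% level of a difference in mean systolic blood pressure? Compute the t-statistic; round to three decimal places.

Let group 1 = line 1, group 2 = line 2. H0: μ_1 = μ_2; H1: μ_1 ≠ μ_2 (Welch's two-sample t-test, two-sided).
t = (x̄_1 − x̄_2)/√(s_1²/n_1 + s_2²/n_2) = (146 − 180)/√(34.8²/13 + 52.3²/29) = -2.483
Welch–Satterthwaite df ≈ 33.77
Two-sided p-value ≈ 0.018
Since p ≈ 0.018 < α = 0.05, reject H0; the data support H1.

-2.483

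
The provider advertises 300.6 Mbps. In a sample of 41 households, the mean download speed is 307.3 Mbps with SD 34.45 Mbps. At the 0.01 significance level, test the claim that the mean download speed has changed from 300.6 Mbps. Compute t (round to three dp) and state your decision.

H0: μ = 300.6; H1: μ ≠ 300.6 (one-sample t-test, two-sided).
t = (x̄ − μ₀)/(s/√n) = (307.3 − 300.6)/(34.45/√41) = 1.245
df = n − 1 = 40
Two-sided p-value ≈ 0.2203
Since p ≈ 0.2203 > α = 0.01, fail to reject H0; the evidence is not statistically significant.

t = 1.245; fail to reject H0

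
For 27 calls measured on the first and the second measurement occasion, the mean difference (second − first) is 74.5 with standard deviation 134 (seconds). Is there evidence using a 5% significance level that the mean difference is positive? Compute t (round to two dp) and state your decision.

H0: μ_d = 0; H1: μ_d > 0 (paired t-test on the differences, right-tailed).
t = d̄/(s_d/√n) = 74.5/(134/√27) = 2.89
df = n − 1 = 26
p-value = P(T ≥ 2.89) ≈ 0.0038
Since p ≈ 0.0038 < α = 0.05, reject H0; the data support H1.

t = 2.89; reject H0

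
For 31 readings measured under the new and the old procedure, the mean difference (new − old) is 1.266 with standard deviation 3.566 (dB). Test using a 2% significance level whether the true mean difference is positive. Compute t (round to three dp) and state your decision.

t = 1.977; fail to reject H0

H0: μ_d = 0; H1: μ_d > 0 (paired t-test on the differences, right-tailed).
t = d̄/(s_d/√n) = 1.266/(3.566/√31) = 1.977
df = n − 1 = 30
p-value = P(T ≥ 1.977) ≈ 0.0287
Since p ≈ 0.0287 > α = 0.02, fail to reject H0; the data do not provide sufficient evidence against H0.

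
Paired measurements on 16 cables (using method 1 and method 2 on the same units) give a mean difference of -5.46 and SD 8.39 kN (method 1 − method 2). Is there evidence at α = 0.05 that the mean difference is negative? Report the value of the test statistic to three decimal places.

-2.603

H0: μ_d = 0; H1: μ_d < 0 (paired t-test on the differences, left-tailed).
t = d̄/(s_d/√n) = -5.46/(8.39/√16) = -2.603
df = n − 1 = 15
p-value = P(T ≤ -2.603) ≈ 0.010
Since p ≈ 0.010 < α = 0.05, reject H0; the evidence is statistically significant.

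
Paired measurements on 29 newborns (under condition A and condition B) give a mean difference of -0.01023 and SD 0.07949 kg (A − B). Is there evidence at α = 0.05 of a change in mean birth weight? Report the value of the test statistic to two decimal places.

-0.69

H0: μ_d = 0; H1: μ_d ≠ 0 (paired t-test on the differences, two-sided).
t = d̄/(s_d/√n) = -0.01023/(0.07949/√29) = -0.69
df = n − 1 = 28
Two-sided p-value ≈ 0.494
Since p ≈ 0.494 > α = 0.05, fail to reject H0; the data do not provide sufficient evidence against H0.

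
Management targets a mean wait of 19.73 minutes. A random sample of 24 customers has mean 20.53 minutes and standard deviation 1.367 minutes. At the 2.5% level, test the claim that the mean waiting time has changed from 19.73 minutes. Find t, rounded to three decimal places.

2.867

H0: μ = 19.73; H1: μ ≠ 19.73 (one-sample t-test, two-sided).
t = (x̄ − μ₀)/(s/√n) = (20.53 − 19.73)/(1.367/√24) = 2.867
df = n − 1 = 23
Two-sided p-value ≈ 0.009
Since p ≈ 0.009 < α = 0.025, reject H0; the evidence is statistically significant.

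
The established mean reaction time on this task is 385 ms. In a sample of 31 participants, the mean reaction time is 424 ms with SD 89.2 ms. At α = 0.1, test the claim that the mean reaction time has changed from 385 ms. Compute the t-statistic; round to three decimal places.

2.434

H0: μ = 385; H1: μ ≠ 385 (one-sample t-test, two-sided).
t = (x̄ − μ₀)/(s/√n) = (424 − 385)/(89.2/√31) = 2.434
df = n − 1 = 30
Two-sided p-value ≈ 0.021
Since p ≈ 0.021 < α = 0.1, reject H0; the data support H1.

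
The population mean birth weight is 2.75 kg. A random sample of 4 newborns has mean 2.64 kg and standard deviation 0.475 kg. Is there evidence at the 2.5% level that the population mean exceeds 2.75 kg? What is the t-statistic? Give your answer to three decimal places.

H0: μ = 2.75; H1: μ > 2.75 (one-sample t-test, right-tailed).
t = (x̄ − μ₀)/(s/√n) = (2.64 − 2.75)/(0.475/√4) = -0.463
df = n − 1 = 3
p-value = P(T ≥ -0.463) ≈ 0.663
Since p ≈ 0.663 > α = 0.025, fail to reject H0; the data do not provide sufficient evidence against H0.

-0.463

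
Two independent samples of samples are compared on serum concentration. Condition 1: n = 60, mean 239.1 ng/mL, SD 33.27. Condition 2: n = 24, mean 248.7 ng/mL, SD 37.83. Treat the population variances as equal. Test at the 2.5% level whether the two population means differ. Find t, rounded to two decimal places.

Let group 1 = condition 1, group 2 = condition 2. H0: μ_1 = μ_2; H1: μ_1 ≠ μ_2 (two-sample pooled-variance t-test, two-sided).
s_p² = [(60−1)·33.27² + (24−1)·37.83²]/(60+24−2) = 1197.83
t = (239.1 − 248.7)/√[1197.83·(1/60 + 1/24)] = -1.15
df = n₁ + n₂ − 2 = 82
Two-sided p-value ≈ 0.2541
Since p ≈ 0.2541 > α = 0.025, fail to reject H0; the evidence is not statistically significant.

-1.15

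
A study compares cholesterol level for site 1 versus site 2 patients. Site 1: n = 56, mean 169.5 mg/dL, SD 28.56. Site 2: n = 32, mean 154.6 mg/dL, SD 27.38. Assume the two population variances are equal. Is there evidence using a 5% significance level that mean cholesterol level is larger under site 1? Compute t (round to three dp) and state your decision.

Let group 1 = site 1, group 2 = site 2. H0: μ_1 = μ_2; H1: μ_1 > μ_2 (two-sample pooled-variance t-test, right-tailed).
s_p² = [(56−1)·28.56² + (32−1)·27.38²]/(56+32−2) = 791.88
t = (169.5 − 154.6)/√[791.88·(1/56 + 1/32)] = 2.389
df = n₁ + n₂ − 2 = 86
p-value = P(T ≥ 2.389) ≈ 0.0095
Since p ≈ 0.0095 < α = 0.05, reject H0; the evidence is statistically significant.

t = 2.389; reject H0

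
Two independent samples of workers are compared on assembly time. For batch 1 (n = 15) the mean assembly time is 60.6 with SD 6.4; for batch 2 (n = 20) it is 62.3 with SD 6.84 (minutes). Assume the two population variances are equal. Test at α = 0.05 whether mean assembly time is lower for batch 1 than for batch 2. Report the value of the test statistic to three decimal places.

Let group 1 = batch 1, group 2 = batch 2. H0: μ_1 = μ_2; H1: μ_1 < μ_2 (two-sample pooled-variance t-test, left-tailed).
s_p² = [(15−1)·6.4² + (20−1)·6.84²]/(15+20−2) = 44.3141
t = (60.6 − 62.3)/√[44.3141·(1/15 + 1/20)] = -0.748
df = n₁ + n₂ − 2 = 33
p-value = P(T ≤ -0.748) ≈ 0.2300
Since p ≈ 0.2300 > α = 0.05, fail to reject H0; the evidence is not statistically significant.

-0.748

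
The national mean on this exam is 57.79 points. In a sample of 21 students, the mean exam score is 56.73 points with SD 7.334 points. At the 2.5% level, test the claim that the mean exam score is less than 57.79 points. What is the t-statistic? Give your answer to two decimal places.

H0: μ = 57.79; H1: μ < 57.79 (one-sample t-test, left-tailed).
t = (x̄ − μ₀)/(s/√n) = (56.73 − 57.79)/(7.334/√21) = -0.66
df = n − 1 = 20
p-value = P(T ≤ -0.66) ≈ 0.2577
Since p ≈ 0.2577 > α = 0.025, fail to reject H0; the evidence is not statistically significant.

-0.66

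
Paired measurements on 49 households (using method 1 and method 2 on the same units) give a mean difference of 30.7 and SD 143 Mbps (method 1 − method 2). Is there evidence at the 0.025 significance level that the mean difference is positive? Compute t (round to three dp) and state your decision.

t = 1.503; fail to reject H0

H0: μ_d = 0; H1: μ_d > 0 (paired t-test on the differences, right-tailed).
t = d̄/(s_d/√n) = 30.7/(143/√49) = 1.503
df = n − 1 = 48
p-value = P(T ≥ 1.503) ≈ 0.070
Since p ≈ 0.070 > α = 0.025, fail to reject H0; the data do not provide sufficient evidence against H0.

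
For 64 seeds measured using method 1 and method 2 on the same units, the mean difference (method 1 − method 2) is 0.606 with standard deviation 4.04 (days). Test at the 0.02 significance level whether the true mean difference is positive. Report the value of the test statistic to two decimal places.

H0: μ_d = 0; H1: μ_d > 0 (paired t-test on the differences, right-tailed).
t = d̄/(s_d/√n) = 0.606/(4.04/√64) = 1.20
df = n − 1 = 63
p-value = P(T ≥ 1.20) ≈ 0.1173
Since p ≈ 0.1173 > α = 0.02, fail to reject H0; the evidence is not statistically significant.

1.20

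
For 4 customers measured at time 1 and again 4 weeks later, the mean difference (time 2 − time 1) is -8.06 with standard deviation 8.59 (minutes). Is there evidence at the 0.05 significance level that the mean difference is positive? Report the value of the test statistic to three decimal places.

-1.877

H0: μ_d = 0; H1: μ_d > 0 (paired t-test on the differences, right-tailed).
t = d̄/(s_d/√n) = -8.06/(8.59/√4) = -1.877
df = n − 1 = 3
p-value = P(T ≥ -1.877) ≈ 0.9214
Since p ≈ 0.9214 > α = 0.05, fail to reject H0; the data do not provide sufficient evidence against H0.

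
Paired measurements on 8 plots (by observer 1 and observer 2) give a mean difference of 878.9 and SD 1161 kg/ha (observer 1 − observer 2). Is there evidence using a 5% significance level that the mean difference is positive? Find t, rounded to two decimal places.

H0: μ_d = 0; H1: μ_d > 0 (paired t-test on the differences, right-tailed).
t = d̄/(s_d/√n) = 878.9/(1161/√8) = 2.14
df = n − 1 = 7
p-value = P(T ≥ 2.14) ≈ 0.0348
Since p ≈ 0.0348 < α = 0.05, reject H0; the data support H1.

2.14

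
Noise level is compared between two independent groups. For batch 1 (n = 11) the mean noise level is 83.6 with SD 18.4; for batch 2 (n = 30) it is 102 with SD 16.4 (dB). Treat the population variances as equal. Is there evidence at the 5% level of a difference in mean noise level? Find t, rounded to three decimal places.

Let group 1 = batch 1, group 2 = batch 2. H0: μ_1 = μ_2; H1: μ_1 ≠ μ_2 (two-sample pooled-variance t-test, two-sided).
s_p² = [(11−1)·18.4² + (30−1)·16.4²]/(11+30−2) = 286.806
t = (83.6 − 102)/√[286.806·(1/11 + 1/30)] = -3.082
df = n₁ + n₂ − 2 = 39
Two-sided p-value ≈ 0.004
Since p ≈ 0.004 < α = 0.05, reject H0; the data support H1.

-3.082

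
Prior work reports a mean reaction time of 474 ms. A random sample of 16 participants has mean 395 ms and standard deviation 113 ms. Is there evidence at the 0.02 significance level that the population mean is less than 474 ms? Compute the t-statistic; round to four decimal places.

H0: μ = 474; H1: μ < 474 (one-sample t-test, left-tailed).
t = (x̄ − μ₀)/(s/√n) = (395 − 474)/(113/√16) = -2.7965
df = n − 1 = 15
p-value = P(T ≤ -2.7965) ≈ 0.0068
Since p ≈ 0.0068 < α = 0.02, reject H0; the evidence is statistically significant.

-2.7965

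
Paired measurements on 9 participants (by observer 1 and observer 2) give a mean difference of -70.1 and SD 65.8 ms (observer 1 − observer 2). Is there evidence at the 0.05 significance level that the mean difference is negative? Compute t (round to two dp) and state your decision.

H0: μ_d = 0; H1: μ_d < 0 (paired t-test on the differences, left-tailed).
t = d̄/(s_d/√n) = -70.1/(65.8/√9) = -3.20
df = n − 1 = 8
p-value = P(T ≤ -3.20) ≈ 0.006
Since p ≈ 0.006 < α = 0.05, reject H0; the evidence is statistically significant.

t = -3.20; reject H0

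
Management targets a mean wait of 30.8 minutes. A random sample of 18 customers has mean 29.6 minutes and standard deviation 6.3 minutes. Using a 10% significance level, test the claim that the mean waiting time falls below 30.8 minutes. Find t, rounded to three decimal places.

H0: μ = 30.8; H1: μ < 30.8 (one-sample t-test, left-tailed).
t = (x̄ − μ₀)/(s/√n) = (29.6 − 30.8)/(6.3/√18) = -0.808
df = n − 1 = 17
p-value = P(T ≤ -0.808) ≈ 0.215
Since p ≈ 0.215 > α = 0.1, fail to reject H0; the evidence is not statistically significant.

-0.808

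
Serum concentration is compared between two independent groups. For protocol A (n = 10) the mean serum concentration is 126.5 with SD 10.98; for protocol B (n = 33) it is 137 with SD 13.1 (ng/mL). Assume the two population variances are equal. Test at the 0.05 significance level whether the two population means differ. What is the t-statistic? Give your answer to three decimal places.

-2.297

Let group 1 = protocol A, group 2 = protocol B. H0: μ_1 = μ_2; H1: μ_1 ≠ μ_2 (two-sample pooled-variance t-test, two-sided).
s_p² = [(10−1)·10.98² + (33−1)·13.1²]/(10+33−2) = 160.404
t = (126.5 − 137)/√[160.404·(1/10 + 1/33)] = -2.297
df = n₁ + n₂ − 2 = 41
Two-sided p-value ≈ 0.0268
Since p ≈ 0.0268 < α = 0.05, reject H0; the data support H1.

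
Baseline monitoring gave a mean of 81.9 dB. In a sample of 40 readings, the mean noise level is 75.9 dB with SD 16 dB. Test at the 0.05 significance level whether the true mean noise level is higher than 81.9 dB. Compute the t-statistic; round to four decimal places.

H0: μ = 81.9; H1: μ > 81.9 (one-sample t-test, right-tailed).
t = (x̄ − μ₀)/(s/√n) = (75.9 − 81.9)/(16/√40) = -2.3717
df = n − 1 = 39
p-value = P(T ≥ -2.3717) ≈ 0.989
Since p ≈ 0.989 > α = 0.05, fail to reject H0; the data do not provide sufficient evidence against H0.

-2.3717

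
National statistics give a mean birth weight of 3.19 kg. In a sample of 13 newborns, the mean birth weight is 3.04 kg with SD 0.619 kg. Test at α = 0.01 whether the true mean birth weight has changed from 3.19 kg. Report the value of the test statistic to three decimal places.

-0.874

H0: μ = 3.19; H1: μ ≠ 3.19 (one-sample t-test, two-sided).
t = (x̄ − μ₀)/(s/√n) = (3.04 − 3.19)/(0.619/√13) = -0.874
df = n − 1 = 12
Two-sided p-value ≈ 0.399
Since p ≈ 0.399 > α = 0.01, fail to reject H0; the evidence is not statistically significant.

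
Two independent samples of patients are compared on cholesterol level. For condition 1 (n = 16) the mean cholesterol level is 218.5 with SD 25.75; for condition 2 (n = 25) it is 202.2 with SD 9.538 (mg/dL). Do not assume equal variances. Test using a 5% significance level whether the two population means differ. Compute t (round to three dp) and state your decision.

t = 2.428; reject H0

Let group 1 = condition 1, group 2 = condition 2. H0: μ_1 = μ_2; H1: μ_1 ≠ μ_2 (Welch's two-sample t-test, two-sided).
t = (x̄_1 − x̄_2)/√(s_1²/n_1 + s_2²/n_2) = (218.5 − 202.2)/√(25.75²/16 + 9.538²/25) = 2.428
Welch–Satterthwaite df ≈ 17.66
Two-sided p-value ≈ 0.026
Since p ≈ 0.026 < α = 0.05, reject H0; the data support H1.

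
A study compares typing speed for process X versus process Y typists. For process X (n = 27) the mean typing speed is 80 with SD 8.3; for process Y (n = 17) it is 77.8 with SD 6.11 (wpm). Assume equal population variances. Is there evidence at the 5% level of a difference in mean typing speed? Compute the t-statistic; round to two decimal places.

Let group 1 = process X, group 2 = process Y. H0: μ_1 = μ_2; H1: μ_1 ≠ μ_2 (two-sample pooled-variance t-test, two-sided).
s_p² = [(27−1)·8.3² + (17−1)·6.11²]/(27+17−2) = 56.8679
t = (80 − 77.8)/√[56.8679·(1/27 + 1/17)] = 0.94
df = n₁ + n₂ − 2 = 42
Two-sided p-value ≈ 0.3515
Since p ≈ 0.3515 > α = 0.05, fail to reject H0; the evidence is not statistically significant.

0.94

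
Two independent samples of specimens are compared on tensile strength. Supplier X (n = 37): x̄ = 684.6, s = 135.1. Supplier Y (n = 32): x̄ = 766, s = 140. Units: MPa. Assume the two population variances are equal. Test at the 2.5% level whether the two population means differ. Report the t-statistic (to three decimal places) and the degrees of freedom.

t = -2.454, df = 67

Let group 1 = supplier X, group 2 = supplier Y. H0: μ_1 = μ_2; H1: μ_1 ≠ μ_2 (two-sample pooled-variance t-test, two-sided).
s_p² = [(37−1)·135.1² + (32−1)·140²]/(37+32−2) = 18875.7
t = (684.6 − 766)/√[18875.7·(1/37 + 1/32)] = -2.454
df = n₁ + n₂ − 2 = 67
Two-sided p-value ≈ 0.017
Since p ≈ 0.017 < α = 0.025, reject H0; the data support H1.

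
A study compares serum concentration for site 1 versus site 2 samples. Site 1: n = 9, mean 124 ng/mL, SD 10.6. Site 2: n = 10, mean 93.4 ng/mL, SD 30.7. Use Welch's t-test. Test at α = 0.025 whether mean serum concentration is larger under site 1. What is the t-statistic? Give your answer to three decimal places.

2.962

Let group 1 = site 1, group 2 = site 2. H0: μ_1 = μ_2; H1: μ_1 > μ_2 (Welch's two-sample t-test, right-tailed).
t = (x̄_1 − x̄_2)/√(s_1²/n_1 + s_2²/n_2) = (124 − 93.4)/√(10.6²/9 + 30.7²/10) = 2.962
Welch–Satterthwaite df ≈ 11.32
p-value = P(T ≥ 2.962) ≈ 0.0063
Since p ≈ 0.0063 < α = 0.025, reject H0; the evidence is statistically significant.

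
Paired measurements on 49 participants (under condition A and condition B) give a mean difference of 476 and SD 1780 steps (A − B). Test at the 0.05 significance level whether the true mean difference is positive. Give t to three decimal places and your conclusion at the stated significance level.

H0: μ_d = 0; H1: μ_d > 0 (paired t-test on the differences, right-tailed).
t = d̄/(s_d/√n) = 476/(1780/√49) = 1.872
df = n − 1 = 48
p-value = P(T ≥ 1.872) ≈ 0.0337
Since p ≈ 0.0337 < α = 0.05, reject H0; the evidence is statistically significant.

t = 1.872; reject H0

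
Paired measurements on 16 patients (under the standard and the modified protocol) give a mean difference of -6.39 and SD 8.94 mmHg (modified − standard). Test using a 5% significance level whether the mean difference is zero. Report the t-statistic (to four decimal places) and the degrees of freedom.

H0: μ_d = 0; H1: μ_d ≠ 0 (paired t-test on the differences, two-sided).
t = d̄/(s_d/√n) = -6.39/(8.94/√16) = -2.8591
df = n − 1 = 15
Two-sided p-value ≈ 0.012
Since p ≈ 0.012 < α = 0.05, reject H0; the evidence is statistically significant.

t = -2.8591, df = 15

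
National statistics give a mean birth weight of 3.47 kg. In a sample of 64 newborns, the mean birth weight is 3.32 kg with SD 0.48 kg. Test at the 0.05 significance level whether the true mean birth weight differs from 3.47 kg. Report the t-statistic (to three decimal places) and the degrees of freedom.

t = -2.500, df = 63

H0: μ = 3.47; H1: μ ≠ 3.47 (one-sample t-test, two-sided).
t = (x̄ − μ₀)/(s/√n) = (3.32 − 3.47)/(0.48/√64) = -2.500
df = n − 1 = 63
Two-sided p-value ≈ 0.015
Since p ≈ 0.015 < α = 0.05, reject H0; the evidence is statistically significant.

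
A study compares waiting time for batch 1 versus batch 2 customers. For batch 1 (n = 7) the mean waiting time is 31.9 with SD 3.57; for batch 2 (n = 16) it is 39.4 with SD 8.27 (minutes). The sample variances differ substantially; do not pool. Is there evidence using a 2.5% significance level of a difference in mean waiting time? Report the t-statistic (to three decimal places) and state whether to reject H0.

t = -3.038; reject H0

Let group 1 = batch 1, group 2 = batch 2. H0: μ_1 = μ_2; H1: μ_1 ≠ μ_2 (Welch's two-sample t-test, two-sided).
t = (x̄_1 − x̄_2)/√(s_1²/n_1 + s_2²/n_2) = (31.9 − 39.4)/√(3.57²/7 + 8.27²/16) = -3.038
Welch–Satterthwaite df ≈ 20.98
Two-sided p-value ≈ 0.0063
Since p ≈ 0.0063 < α = 0.025, reject H0; the data support H1.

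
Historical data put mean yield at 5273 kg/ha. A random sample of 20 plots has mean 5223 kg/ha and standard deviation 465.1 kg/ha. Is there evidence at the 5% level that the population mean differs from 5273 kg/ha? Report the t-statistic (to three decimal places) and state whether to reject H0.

H0: μ = 5273; H1: μ ≠ 5273 (one-sample t-test, two-sided).
t = (x̄ − μ₀)/(s/√n) = (5223 − 5273)/(465.1/√20) = -0.481
df = n − 1 = 19
Two-sided p-value ≈ 0.6362
Since p ≈ 0.6362 > α = 0.05, fail to reject H0; the data do not provide sufficient evidence against H0.

t = -0.481; fail to reject H0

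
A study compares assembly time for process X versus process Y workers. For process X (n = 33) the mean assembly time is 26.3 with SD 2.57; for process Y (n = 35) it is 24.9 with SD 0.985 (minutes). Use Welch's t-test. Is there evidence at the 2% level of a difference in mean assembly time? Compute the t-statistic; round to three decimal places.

2.933

Let group 1 = process X, group 2 = process Y. H0: μ_1 = μ_2; H1: μ_1 ≠ μ_2 (Welch's two-sample t-test, two-sided).
t = (x̄_1 − x̄_2)/√(s_1²/n_1 + s_2²/n_2) = (26.3 − 24.9)/√(2.57²/33 + 0.985²/35) = 2.933
Welch–Satterthwaite df ≈ 40.74
Two-sided p-value ≈ 0.0055
Since p ≈ 0.0055 < α = 0.02, reject H0; the evidence is statistically significant.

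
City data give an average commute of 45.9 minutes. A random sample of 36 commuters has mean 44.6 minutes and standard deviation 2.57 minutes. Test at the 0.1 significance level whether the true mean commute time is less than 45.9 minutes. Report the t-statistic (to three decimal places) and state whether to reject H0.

t = -3.035; reject H0

H0: μ = 45.9; H1: μ < 45.9 (one-sample t-test, left-tailed).
t = (x̄ − μ₀)/(s/√n) = (44.6 − 45.9)/(2.57/√36) = -3.035
df = n − 1 = 35
p-value = P(T ≤ -3.035) ≈ 0.0023
Since p ≈ 0.0023 < α = 0.1, reject H0; the evidence is statistically significant.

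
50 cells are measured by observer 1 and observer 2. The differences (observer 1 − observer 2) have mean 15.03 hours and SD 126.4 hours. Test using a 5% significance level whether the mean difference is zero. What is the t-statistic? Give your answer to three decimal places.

0.841

H0: μ_d = 0; H1: μ_d ≠ 0 (paired t-test on the differences, two-sided).
t = d̄/(s_d/√n) = 15.03/(126.4/√50) = 0.841
df = n − 1 = 49
Two-sided p-value ≈ 0.4045
Since p ≈ 0.4045 > α = 0.05, fail to reject H0; the evidence is not statistically significant.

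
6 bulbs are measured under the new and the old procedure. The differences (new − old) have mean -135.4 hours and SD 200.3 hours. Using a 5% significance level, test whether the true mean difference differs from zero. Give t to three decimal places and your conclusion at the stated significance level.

t = -1.656; fail to reject H0

H0: μ_d = 0; H1: μ_d ≠ 0 (paired t-test on the differences, two-sided).
t = d̄/(s_d/√n) = -135.4/(200.3/√6) = -1.656
df = n − 1 = 5
Two-sided p-value ≈ 0.159
Since p ≈ 0.159 > α = 0.05, fail to reject H0; the evidence is not statistically significant.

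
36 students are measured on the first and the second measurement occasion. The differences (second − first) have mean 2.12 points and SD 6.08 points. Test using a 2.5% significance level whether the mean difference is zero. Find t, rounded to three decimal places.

2.092

H0: μ_d = 0; H1: μ_d ≠ 0 (paired t-test on the differences, two-sided).
t = d̄/(s_d/√n) = 2.12/(6.08/√36) = 2.092
df = n − 1 = 35
Two-sided p-value ≈ 0.0437
Since p ≈ 0.0437 > α = 0.025, fail to reject H0; the data do not provide sufficient evidence against H0.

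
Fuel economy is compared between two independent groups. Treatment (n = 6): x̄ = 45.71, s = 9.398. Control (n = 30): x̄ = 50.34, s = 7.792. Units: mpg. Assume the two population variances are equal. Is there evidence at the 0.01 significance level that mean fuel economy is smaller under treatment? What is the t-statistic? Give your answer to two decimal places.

Let group 1 = treatment, group 2 = control. H0: μ_1 = μ_2; H1: μ_1 < μ_2 (two-sample pooled-variance t-test, left-tailed).
s_p² = [(6−1)·9.398² + (30−1)·7.792²]/(6+30−2) = 64.7751
t = (45.71 − 50.34)/√[64.7751·(1/6 + 1/30)] = -1.29
df = n₁ + n₂ − 2 = 34
p-value = P(T ≤ -1.29) ≈ 0.104
Since p ≈ 0.104 > α = 0.01, fail to reject H0; the evidence is not statistically significant.

-1.29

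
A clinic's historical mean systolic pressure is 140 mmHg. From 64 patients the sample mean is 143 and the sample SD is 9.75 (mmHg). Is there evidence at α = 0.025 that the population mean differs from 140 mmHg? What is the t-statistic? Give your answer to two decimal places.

2.46

H0: μ = 140; H1: μ ≠ 140 (one-sample t-test, two-sided).
t = (x̄ − μ₀)/(s/√n) = (143 − 140)/(9.75/√64) = 2.46
df = n − 1 = 63
Two-sided p-value ≈ 0.017
Since p ≈ 0.017 < α = 0.025, reject H0; the evidence is statistically significant.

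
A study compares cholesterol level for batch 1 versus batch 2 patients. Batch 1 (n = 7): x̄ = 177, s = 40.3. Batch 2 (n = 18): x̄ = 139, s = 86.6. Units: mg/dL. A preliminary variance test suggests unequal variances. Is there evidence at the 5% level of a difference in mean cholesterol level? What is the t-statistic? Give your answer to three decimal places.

1.492

Let group 1 = batch 1, group 2 = batch 2. H0: μ_1 = μ_2; H1: μ_1 ≠ μ_2 (Welch's two-sample t-test, two-sided).
t = (x̄_1 − x̄_2)/√(s_1²/n_1 + s_2²/n_2) = (177 − 139)/√(40.3²/7 + 86.6²/18) = 1.492
Welch–Satterthwaite df ≈ 21.93
Two-sided p-value ≈ 0.150
Since p ≈ 0.150 > α = 0.05, fail to reject H0; the data do not provide sufficient evidence against H0.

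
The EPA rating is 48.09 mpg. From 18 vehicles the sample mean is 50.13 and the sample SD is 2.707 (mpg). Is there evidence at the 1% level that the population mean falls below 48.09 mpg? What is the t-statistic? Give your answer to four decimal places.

H0: μ = 48.09; H1: μ < 48.09 (one-sample t-test, left-tailed).
t = (x̄ − μ₀)/(s/√n) = (50.13 − 48.09)/(2.707/√18) = 3.1973
df = n − 1 = 17
p-value = P(T ≤ 3.1973) ≈ 0.997
Since p ≈ 0.997 > α = 0.01, fail to reject H0; the data do not provide sufficient evidence against H0.

3.1973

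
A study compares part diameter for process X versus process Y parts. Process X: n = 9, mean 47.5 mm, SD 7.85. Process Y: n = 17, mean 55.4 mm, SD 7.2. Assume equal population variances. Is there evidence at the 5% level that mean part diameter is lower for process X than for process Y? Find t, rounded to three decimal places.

-2.582

Let group 1 = process X, group 2 = process Y. H0: μ_1 = μ_2; H1: μ_1 < μ_2 (two-sample pooled-variance t-test, left-tailed).
s_p² = [(9−1)·7.85² + (17−1)·7.2²]/(9+17−2) = 55.1008
t = (47.5 − 55.4)/√[55.1008·(1/9 + 1/17)] = -2.582
df = n₁ + n₂ − 2 = 24
p-value = P(T ≤ -2.582) ≈ 0.0082
Since p ≈ 0.0082 < α = 0.05, reject H0; the evidence is statistically significant.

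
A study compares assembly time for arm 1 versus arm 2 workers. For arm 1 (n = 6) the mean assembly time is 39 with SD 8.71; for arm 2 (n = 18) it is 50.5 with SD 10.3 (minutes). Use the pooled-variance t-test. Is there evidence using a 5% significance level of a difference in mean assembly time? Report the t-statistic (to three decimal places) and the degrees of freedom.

t = -2.449, df = 22

Let group 1 = arm 1, group 2 = arm 2. H0: μ_1 = μ_2; H1: μ_1 ≠ μ_2 (two-sample pooled-variance t-test, two-sided).
s_p² = [(6−1)·8.71² + (18−1)·10.3²]/(6+18−2) = 99.2205
t = (39 − 50.5)/√[99.2205·(1/6 + 1/18)] = -2.449
df = n₁ + n₂ − 2 = 22
Two-sided p-value ≈ 0.023
Since p ≈ 0.023 < α = 0.05, reject H0; the data support H1.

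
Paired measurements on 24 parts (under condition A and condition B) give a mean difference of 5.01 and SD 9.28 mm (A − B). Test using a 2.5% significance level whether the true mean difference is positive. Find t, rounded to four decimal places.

2.6448

H0: μ_d = 0; H1: μ_d > 0 (paired t-test on the differences, right-tailed).
t = d̄/(s_d/√n) = 5.01/(9.28/√24) = 2.6448
df = n − 1 = 23
p-value = P(T ≥ 2.6448) ≈ 0.007
Since p ≈ 0.007 < α = 0.025, reject H0; the evidence is statistically significant.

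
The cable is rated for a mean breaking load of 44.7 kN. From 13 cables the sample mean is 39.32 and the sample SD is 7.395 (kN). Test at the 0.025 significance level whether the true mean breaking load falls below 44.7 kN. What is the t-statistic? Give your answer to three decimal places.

-2.623

H0: μ = 44.7; H1: μ < 44.7 (one-sample t-test, left-tailed).
t = (x̄ − μ₀)/(s/√n) = (39.32 − 44.7)/(7.395/√13) = -2.623
df = n − 1 = 12
p-value = P(T ≤ -2.623) ≈ 0.011
Since p ≈ 0.011 < α = 0.025, reject H0; the data support H1.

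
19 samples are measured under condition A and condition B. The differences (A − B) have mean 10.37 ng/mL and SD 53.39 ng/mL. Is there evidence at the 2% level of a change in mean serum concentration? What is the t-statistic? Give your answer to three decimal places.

0.847

H0: μ_d = 0; H1: μ_d ≠ 0 (paired t-test on the differences, two-sided).
t = d̄/(s_d/√n) = 10.37/(53.39/√19) = 0.847
df = n − 1 = 18
Two-sided p-value ≈ 0.408
Since p ≈ 0.408 > α = 0.02, fail to reject H0; the data do not provide sufficient evidence against H0.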